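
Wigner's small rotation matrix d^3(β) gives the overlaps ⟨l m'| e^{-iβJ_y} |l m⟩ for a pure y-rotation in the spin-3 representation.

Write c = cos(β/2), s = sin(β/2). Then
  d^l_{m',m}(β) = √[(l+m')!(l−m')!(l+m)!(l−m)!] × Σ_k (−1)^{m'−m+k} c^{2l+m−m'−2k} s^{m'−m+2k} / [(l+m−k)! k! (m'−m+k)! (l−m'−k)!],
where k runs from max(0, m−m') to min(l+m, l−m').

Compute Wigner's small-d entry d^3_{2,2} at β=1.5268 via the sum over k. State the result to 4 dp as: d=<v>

d^3_{2,2}(β=1.5268) via Wigner's sum:
c=cos(1.5268/2)=0.722489, s=sin(1.5268/2)=0.691382; N=√[120·1·120·1]=120.000000
k∈{0,1} keeps every argument non-negative
  k=0: (−1)^0·120.0000/(120)·0.7225^6·0.6914^0 = +0.142229
  k=1: (−1)^1·120.0000/(24)·0.7225^4·0.6914^2 = -0.651227
d^3_{2,2}(1.5268) = +0.142229 -0.651227 = -0.508997

d=-0.5090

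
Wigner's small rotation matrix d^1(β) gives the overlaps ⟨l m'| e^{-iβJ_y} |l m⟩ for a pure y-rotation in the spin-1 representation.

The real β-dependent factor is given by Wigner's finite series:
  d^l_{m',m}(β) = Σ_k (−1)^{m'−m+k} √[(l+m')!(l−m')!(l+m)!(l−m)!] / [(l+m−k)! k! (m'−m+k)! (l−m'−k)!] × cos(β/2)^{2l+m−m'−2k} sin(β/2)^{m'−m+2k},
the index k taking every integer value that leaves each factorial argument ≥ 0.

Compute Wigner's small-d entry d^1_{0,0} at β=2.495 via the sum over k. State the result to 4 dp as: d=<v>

d=-0.7981

d^1_{0,0}(β=2.495) via Wigner's sum:
Half-angle: c=0.317694, s=0.948193. N=√(1·1·1·1)=1.000000
Admissible k: 0..1 (factorial args all ≥0)
  k=0: (−1)^0·1.0000/(1)·0.3177^2·0.9482^0 = +0.100929
  k=1: (−1)^1·1.0000/(1)·0.3177^0·0.9482^2 = -0.899071
d^1_{0,0}(2.495) = +0.100929 -0.899071 = -0.798141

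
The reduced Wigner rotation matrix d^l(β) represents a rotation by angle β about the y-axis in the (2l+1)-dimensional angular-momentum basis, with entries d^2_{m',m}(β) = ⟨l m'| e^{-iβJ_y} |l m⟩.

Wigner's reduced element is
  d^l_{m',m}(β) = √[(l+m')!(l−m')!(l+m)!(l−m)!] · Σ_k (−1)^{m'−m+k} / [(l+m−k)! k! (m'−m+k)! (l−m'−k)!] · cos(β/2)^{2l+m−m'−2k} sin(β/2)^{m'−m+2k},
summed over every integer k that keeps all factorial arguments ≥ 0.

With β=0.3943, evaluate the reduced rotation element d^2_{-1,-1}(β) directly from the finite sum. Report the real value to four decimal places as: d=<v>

d^2_{-1,-1}(β=0.3943) via Wigner's sum:
c=cos(0.3943/2)=0.980629, s=sin(0.3943/2)=0.195875; N=√[1·6·1·6]=6.000000
k: max(0,(-1)−(-1))=0 … min(2+(-1),2−(-1))=1
  k=0: (−1)^0·6.0000/(6)·0.9806^4·0.1959^0 = +0.924738
  k=1: (−1)^1·6.0000/(2)·0.9806^2·0.1959^2 = -0.110685
d^2_{-1,-1}(0.3943) = +0.924738 -0.110685 = +0.814052

d=0.8141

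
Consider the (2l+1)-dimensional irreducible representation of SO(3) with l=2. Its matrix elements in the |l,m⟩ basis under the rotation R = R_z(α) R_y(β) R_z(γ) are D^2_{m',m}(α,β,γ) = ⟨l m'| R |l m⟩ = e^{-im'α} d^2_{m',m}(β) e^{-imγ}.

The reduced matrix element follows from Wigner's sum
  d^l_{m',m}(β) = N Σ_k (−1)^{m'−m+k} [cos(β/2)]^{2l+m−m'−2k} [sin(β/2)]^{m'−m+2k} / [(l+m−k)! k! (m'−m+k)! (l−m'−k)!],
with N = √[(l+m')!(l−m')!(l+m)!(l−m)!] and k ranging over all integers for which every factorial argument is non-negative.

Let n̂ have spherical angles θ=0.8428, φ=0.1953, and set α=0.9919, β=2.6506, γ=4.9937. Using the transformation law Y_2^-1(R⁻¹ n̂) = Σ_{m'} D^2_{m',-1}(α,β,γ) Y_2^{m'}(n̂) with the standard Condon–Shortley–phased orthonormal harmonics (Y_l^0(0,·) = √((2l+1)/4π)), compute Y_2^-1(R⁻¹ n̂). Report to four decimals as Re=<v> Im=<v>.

Re=-0.0784 Im=-0.2347

Need the full column D^2_{m',-1} for m'=−2..2 at α=0.9919, β=2.6506, γ=4.9937.
cos(β/2)=0.243038, sin(β/2)=0.970017
d^2_{-2,-1}: single k=1 term ⇒ +0.027850;  D = +0.021403+0.017820i
d^2_{-1,-1}: k∈[0..1] ⇒ +0.003489 -0.166735 = -0.163246;  D = -0.156071+0.047866i
d^2_{0,-1}: k∈[0..1] ⇒ -0.034110 +0.543359 = +0.509250;  D = +0.141376-0.489232i
d^2_{1,-1}: k∈[0..1] ⇒ +0.166735 -0.885354 = -0.718619;  D = +0.468741+0.544697i
d^2_{2,-1}: single k=0 term ⇒ -0.443651;  D = +0.439810-0.058257i
Y_2^{m'}(θ=0.8428,φ=0.1953) and Σ D·Y over m':
  (+0.0214+0.0178i)·(+0.1990-0.0820i)  (-0.1561+0.0479i)·(+0.3764-0.0745i)  (+0.1414-0.4892i)·(+0.1035+0.0000i)  (+0.4687+0.5447i)·(-0.3764-0.0745i)  (+0.4398-0.0583i)·(+0.1990+0.0820i)
Y_2^-1(R⁻¹ n̂) = -0.078404-0.234703i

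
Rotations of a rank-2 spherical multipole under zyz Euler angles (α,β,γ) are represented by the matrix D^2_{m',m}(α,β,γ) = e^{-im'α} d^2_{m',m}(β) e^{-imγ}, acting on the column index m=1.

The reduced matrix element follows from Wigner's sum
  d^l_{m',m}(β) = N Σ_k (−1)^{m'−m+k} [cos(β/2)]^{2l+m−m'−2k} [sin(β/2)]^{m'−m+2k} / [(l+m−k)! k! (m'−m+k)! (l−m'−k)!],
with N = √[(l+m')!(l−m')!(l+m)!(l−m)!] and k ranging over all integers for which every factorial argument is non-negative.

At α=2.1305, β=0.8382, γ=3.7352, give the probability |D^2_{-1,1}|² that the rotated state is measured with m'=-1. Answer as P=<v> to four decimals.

D^2_{-1,1}(2.1305,0.8382,3.7352) = e^{-i·-1·2.1305}·d^2_{-1,1}(0.8382)·e^{-i·1·3.7352}. Compute d first:
With c≡cos(β/2)=0.913456 and s≡sin(β/2)=0.406939, N=[1·6·6·1]^{1/2}=6.000000
The bounds max(0,m−m')=2 and min(l+m,l−m')=3 give 2 terms
  k=2: (−1)^0·6.0000/(2)·0.9135^2·0.4069^2 = +0.414528
  k=3: (−1)^1·6.0000/(6)·0.9135^0·0.4069^4 = -0.027423
d^2_{-1,1}(0.8382) = +0.414528 -0.027423 = +0.387105
|D^2_{-1,1}|² = |d^2_{-1,1}(β)|² = (+0.387105)² = 0.149850 (the z-rotation phases have unit modulus)

P=0.1499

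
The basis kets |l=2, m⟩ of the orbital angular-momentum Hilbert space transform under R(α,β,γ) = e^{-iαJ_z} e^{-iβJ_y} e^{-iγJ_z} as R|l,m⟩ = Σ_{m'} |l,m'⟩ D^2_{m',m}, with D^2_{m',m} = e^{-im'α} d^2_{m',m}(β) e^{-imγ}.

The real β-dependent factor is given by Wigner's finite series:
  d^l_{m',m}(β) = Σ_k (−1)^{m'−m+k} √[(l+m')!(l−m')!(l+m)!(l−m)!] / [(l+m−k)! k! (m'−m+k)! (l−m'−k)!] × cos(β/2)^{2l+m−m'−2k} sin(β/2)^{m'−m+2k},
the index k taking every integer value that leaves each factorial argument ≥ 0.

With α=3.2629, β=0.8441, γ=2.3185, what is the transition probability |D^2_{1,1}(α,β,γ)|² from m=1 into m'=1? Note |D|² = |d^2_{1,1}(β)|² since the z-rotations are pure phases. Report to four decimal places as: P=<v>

Split into d^2_{1,1}(β=0.8441) × two z-phases.
With c≡cos(β/2)=0.912251 and s≡sin(β/2)=0.409631, N=[6·1·6·1]^{1/2}=6.000000
Admissible k: 0..1 (factorial args all ≥0)
  k=0: (−1)^0·6.0000/(6)·0.9123^4·0.4096^0 = +0.692560
  k=1: (−1)^1·6.0000/(2)·0.9123^2·0.4096^2 = -0.418925
d^2_{1,1}(0.8441) = +0.692560 -0.418925 = +0.273635
|D^2_{1,1}|² = |d^2_{1,1}(β)|² = (+0.273635)² = 0.074876 (the z-rotation phases have unit modulus)

P=0.0749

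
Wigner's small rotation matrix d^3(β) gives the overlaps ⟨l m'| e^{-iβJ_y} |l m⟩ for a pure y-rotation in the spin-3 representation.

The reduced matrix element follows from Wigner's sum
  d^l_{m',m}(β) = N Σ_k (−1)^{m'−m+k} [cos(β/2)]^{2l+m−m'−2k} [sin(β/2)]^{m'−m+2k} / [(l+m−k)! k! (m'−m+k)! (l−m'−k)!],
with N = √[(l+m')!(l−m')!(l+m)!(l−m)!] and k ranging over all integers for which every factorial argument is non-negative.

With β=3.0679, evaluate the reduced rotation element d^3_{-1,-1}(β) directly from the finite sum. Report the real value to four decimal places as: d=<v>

d^3_{-1,-1}(β=3.0679) via Wigner's sum:
With c≡cos(β/2)=0.036838 and s≡sin(β/2)=0.999321, N=[2·24·2·24]^{1/2}=48.000000
The bounds max(0,m−m')=0 and min(l+m,l−m')=2 give 3 terms
  k=0: (−1)^0·48.0000/(48)·0.0368^6·0.9993^0 = +0.000000
  k=1: (−1)^1·48.0000/(6)·0.0368^4·0.9993^2 = -0.000015
  k=2: (−1)^2·48.0000/(8)·0.0368^2·0.9993^4 = +0.008120
d^3_{-1,-1}(3.0679) = +0.000000 -0.000015 +0.008120 = +0.008105

d=0.0081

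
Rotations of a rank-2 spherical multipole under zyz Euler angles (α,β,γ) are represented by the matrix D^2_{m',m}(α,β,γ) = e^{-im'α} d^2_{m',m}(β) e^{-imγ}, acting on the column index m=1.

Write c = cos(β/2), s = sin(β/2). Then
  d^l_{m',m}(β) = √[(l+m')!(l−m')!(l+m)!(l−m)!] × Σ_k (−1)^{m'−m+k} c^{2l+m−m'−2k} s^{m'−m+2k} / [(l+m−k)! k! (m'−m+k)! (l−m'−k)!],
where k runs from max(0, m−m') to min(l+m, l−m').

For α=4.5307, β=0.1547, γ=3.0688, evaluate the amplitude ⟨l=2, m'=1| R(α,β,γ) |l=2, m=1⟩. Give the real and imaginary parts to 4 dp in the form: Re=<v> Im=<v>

Split into d^2_{1,1}(β=0.1547) × two z-phases.
c=cos(0.1547/2)=0.997010, s=sin(0.1547/2)=0.077273; N=√[6·1·6·1]=6.000000
k: max(0,(1)−(1))=0 … min(2+(1),2−(1))=1
  k=0: (−1)^0·6.0000/(6)·0.9970^4·0.0773^0 = +0.988093
  k=1: (−1)^1·6.0000/(2)·0.9970^2·0.0773^2 = -0.017806
d^2_{1,1}(0.1547) = +0.988093 -0.017806 = +0.970287
Attach z-rotation phases: D = e^{-i(1)(4.5307)}·(+0.970287)·e^{-i(1)(3.0688)} = +0.244264-0.939038i

Re=0.2443 Im=-0.9390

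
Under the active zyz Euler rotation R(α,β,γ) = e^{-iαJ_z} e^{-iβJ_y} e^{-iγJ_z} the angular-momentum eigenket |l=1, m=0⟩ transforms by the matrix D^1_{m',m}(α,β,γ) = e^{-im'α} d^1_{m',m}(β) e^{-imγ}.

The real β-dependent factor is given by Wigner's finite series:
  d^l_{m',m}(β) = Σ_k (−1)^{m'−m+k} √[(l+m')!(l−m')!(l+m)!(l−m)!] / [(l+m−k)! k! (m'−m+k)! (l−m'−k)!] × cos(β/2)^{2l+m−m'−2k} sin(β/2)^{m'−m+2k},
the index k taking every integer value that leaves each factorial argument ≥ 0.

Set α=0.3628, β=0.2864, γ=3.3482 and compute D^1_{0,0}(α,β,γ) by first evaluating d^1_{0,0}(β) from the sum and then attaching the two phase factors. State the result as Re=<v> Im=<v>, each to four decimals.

D^1_{0,0}(0.3628,0.2864,3.3482) = e^{-i·0·0.3628}·d^1_{0,0}(0.2864)·e^{-i·0·3.3482}. Compute d first:
Half-angle: c=0.989764, s=0.142711. N=√(1·1·1·1)=1.000000
k∈{0,1} keeps every argument non-negative
  k=0: (−1)^0·1.0000/(1)·0.9898^2·0.1427^0 = +0.979634
  k=1: (−1)^1·1.0000/(1)·0.9898^0·0.1427^2 = -0.020366
d^1_{0,0}(0.2864) = +0.979634 -0.020366 = +0.959267
D = (+1.000000+0.000000i)·(+0.959267)·(+1.000000+0.000000i) = +0.959267+0.000000i

Re=0.9593 Im=0.0000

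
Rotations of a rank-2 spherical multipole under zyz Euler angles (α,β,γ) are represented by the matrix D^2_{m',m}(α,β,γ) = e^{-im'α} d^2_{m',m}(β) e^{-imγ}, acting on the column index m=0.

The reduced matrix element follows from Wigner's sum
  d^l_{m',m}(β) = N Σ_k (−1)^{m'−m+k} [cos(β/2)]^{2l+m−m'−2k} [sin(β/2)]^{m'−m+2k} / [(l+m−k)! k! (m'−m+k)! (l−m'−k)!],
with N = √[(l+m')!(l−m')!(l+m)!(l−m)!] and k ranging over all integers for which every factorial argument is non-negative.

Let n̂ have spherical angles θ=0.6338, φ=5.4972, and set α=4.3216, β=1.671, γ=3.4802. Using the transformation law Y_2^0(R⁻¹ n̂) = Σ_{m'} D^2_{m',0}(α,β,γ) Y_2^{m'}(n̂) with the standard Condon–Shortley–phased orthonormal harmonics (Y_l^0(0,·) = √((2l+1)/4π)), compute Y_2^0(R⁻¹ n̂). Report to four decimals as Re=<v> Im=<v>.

Re=-0.2952 Im=0.0000

Need the full column D^2_{m',0} for m'=−2..2 at α=4.3216, β=1.671, γ=3.4802.
cos(β/2)=0.670807, sin(β/2)=0.741632
d^2_{-2,0}: single k=2 term ⇒ +0.606244;  D = -0.430314+0.427039i
d^2_{-1,0}: k∈[1..2] ⇒ +0.548349 -0.670253 = -0.121904;  D = +0.046435+0.112714i
d^2_{0,0}: k∈[0..2] ⇒ +0.202484 -0.989993 +0.302520 = -0.484989;  D = -0.484989+0.000000i
d^2_{1,0}: k∈[0..1] ⇒ -0.548349 +0.670253 = +0.121904;  D = -0.046435+0.112714i
d^2_{2,0}: single k=0 term ⇒ +0.606244;  D = -0.430314-0.427039i
Y_2^{m'}(θ=0.6338,φ=5.4972) and Σ D·Y over m':
  (-0.4303+0.4270i)·(-0.0002+0.1355i)  (+0.0464+0.1127i)·(+0.2605+0.2608i)  (-0.4850+0.0000i)·(+0.2989+0.0000i)  (-0.0464+0.1127i)·(-0.2605+0.2608i)  (-0.4303-0.4270i)·(-0.0002-0.1355i)
Y_2^0(R⁻¹ n̂) = -0.295155+0.000000i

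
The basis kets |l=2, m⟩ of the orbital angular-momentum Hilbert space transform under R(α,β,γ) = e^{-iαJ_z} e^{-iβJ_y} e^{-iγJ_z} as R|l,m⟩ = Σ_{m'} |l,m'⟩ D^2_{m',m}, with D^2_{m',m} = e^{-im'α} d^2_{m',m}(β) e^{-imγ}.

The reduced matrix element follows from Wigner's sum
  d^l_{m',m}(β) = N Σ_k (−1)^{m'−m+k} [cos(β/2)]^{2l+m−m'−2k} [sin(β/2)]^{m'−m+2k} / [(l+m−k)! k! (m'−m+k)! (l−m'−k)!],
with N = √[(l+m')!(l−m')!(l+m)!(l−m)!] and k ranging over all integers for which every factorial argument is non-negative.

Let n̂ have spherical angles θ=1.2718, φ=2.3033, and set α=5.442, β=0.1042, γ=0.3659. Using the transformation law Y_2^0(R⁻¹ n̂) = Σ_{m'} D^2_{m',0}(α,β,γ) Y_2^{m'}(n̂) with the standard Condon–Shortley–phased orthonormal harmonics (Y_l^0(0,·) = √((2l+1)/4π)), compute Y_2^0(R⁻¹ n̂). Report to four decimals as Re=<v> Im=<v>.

Re=-0.2799 Im=0.0000

Need the full column D^2_{m',0} for m'=−2..2 at α=5.442, β=0.1042, γ=0.3659.
cos(β/2)=0.998643, sin(β/2)=0.052076
d^2_{-2,0}: single k=2 term ⇒ +0.006625;  D = -0.000738-0.006584i
d^2_{-1,0}: k∈[1..2] ⇒ +0.127042 -0.000345 = +0.126697;  D = +0.084453-0.094444i
d^2_{0,0}: k∈[0..2] ⇒ +0.994583 -0.010818 +0.000007 = +0.983772;  D = +0.983772+0.000000i
d^2_{1,0}: k∈[0..1] ⇒ -0.127042 +0.000345 = -0.126697;  D = -0.084453-0.094444i
d^2_{2,0}: single k=0 term ⇒ +0.006625;  D = -0.000738+0.006584i
Y_2^{m'}(θ=1.2718,φ=2.3033) and Σ D·Y over m':
  (-0.0007-0.0066i)·(-0.0372+0.3508i)  (+0.0845-0.0944i)·(-0.1454-0.1617i)  (+0.9838+0.0000i)·(-0.2333+0.0000i)  (-0.0845-0.0944i)·(+0.1454-0.1617i)  (-0.0007+0.0066i)·(-0.0372-0.3508i)
Y_2^0(R⁻¹ n̂) = -0.279940+0.000000i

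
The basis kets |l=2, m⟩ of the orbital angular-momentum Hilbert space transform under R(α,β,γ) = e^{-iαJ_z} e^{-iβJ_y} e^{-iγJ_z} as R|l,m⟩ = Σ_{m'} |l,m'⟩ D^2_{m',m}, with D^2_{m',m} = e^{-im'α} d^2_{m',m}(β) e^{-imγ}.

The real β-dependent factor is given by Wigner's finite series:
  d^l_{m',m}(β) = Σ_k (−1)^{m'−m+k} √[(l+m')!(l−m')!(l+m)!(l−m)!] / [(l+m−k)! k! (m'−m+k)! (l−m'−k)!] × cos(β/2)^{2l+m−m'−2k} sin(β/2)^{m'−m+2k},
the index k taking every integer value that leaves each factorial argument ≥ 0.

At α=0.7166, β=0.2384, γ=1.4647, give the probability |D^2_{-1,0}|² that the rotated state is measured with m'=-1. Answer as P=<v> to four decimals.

D^2_{-1,0}(0.7166,0.2384,1.4647) = e^{-i·-1·0.7166}·d^2_{-1,0}(0.2384)·e^{-i·0·1.4647}. Compute d first:
With c≡cos(β/2)=0.992904 and s≡sin(β/2)=0.118918, N=[1·6·2·2]^{1/2}=4.898979
k: max(0,(0)−(-1))=1 … min(2+(0),2−(-1))=2
  k=1: (−1)^0·4.8990/(2)·0.9929^3·0.1189^1 = +0.285131
  k=2: (−1)^1·4.8990/(2)·0.9929^1·0.1189^3 = -0.004090
d^2_{-1,0}(0.2384) = +0.285131 -0.004090 = +0.281041
|D^2_{-1,0}|² = |d^2_{-1,0}(β)|² = (+0.281041)² = 0.078984 (the z-rotation phases have unit modulus)

P=0.0790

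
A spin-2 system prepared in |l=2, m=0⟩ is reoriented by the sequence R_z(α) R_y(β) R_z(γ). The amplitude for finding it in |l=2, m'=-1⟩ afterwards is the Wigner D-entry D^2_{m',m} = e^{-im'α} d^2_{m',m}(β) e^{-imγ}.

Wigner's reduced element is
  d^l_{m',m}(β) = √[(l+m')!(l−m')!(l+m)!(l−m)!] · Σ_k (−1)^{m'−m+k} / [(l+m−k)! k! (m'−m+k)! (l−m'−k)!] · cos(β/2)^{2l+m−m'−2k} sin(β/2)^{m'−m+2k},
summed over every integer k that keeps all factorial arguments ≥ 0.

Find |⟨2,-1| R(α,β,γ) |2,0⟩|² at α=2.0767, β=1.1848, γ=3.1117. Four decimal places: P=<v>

Split into d^2_{-1,0}(β=1.1848) × two z-phases.
Half-angle: c=0.829603, s=0.558354. N=√(1·6·2·2)=4.898979
k: max(0,(0)−(-1))=1 … min(2+(0),2−(-1))=2
  k=1: (−1)^0·4.8990/(2)·0.8296^3·0.5584^1 = +0.780901
  k=2: (−1)^1·4.8990/(2)·0.8296^1·0.5584^3 = -0.353732
d^2_{-1,0}(1.1848) = +0.780901 -0.353732 = +0.427169
|D^2_{-1,0}|² = |d^2_{-1,0}(β)|² = (+0.427169)² = 0.182474 (the z-rotation phases have unit modulus)

P=0.1825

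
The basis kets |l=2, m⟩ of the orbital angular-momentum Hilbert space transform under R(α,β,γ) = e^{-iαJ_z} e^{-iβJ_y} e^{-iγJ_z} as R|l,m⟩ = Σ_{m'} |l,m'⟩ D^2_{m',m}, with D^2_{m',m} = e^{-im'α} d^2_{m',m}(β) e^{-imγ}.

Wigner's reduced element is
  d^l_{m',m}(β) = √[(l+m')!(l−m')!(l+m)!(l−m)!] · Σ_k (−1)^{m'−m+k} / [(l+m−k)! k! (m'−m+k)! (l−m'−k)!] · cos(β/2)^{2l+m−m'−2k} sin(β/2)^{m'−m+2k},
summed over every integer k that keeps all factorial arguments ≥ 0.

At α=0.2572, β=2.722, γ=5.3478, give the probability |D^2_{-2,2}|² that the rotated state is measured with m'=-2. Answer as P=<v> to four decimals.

P=0.8375

First d^2_{-2,2}(β=2.722), then the phase factors e^{-i(-2)α} and e^{-i(2)γ}:
c=cos(2.722/2)=0.208261, s=sin(2.722/2)=0.978073; N=√[1·24·24·1]=24.000000
The bounds max(0,m−m')=4 and min(l+m,l−m')=4 give 1 term
  k=4: (−1)^0·24.0000/(24)·0.2083^0·0.9781^4 = +0.915136
d^2_{-2,2}(2.722) = +0.915136
|D^2_{-2,2}|² = |d^2_{-2,2}(β)|² = (+0.915136)² = 0.837474 (the z-rotation phases have unit modulus)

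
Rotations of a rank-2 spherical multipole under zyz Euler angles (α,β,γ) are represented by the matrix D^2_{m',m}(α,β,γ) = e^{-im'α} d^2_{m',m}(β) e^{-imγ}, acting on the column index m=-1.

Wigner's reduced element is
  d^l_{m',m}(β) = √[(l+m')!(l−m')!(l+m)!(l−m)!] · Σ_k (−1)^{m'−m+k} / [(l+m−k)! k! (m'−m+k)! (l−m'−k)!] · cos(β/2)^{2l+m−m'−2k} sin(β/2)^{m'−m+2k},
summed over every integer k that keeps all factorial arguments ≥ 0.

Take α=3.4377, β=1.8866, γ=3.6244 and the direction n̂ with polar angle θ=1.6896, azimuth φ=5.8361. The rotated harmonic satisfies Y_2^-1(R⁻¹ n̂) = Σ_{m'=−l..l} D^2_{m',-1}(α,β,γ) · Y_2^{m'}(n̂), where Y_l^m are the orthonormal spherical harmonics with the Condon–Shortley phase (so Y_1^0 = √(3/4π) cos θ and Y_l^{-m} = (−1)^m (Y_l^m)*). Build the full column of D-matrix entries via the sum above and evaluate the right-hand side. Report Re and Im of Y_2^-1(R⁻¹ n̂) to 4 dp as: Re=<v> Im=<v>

Need the full column D^2_{m',-1} for m'=−2..2 at α=3.4377, β=1.8866, γ=3.6244.
cos(β/2)=0.587120, sin(β/2)=0.809500
d^2_{-2,-1}: single k=1 term ⇒ +0.327663;  D = -0.155873-0.288212i
d^2_{-1,-1}: k∈[0..1] ⇒ +0.118825 -0.677655 = -0.558830;  D = -0.397706-0.392582i
d^2_{0,-1}: k∈[0..1] ⇒ -0.401303 +0.762874 = +0.361571;  D = -0.320242-0.167866i
d^2_{1,-1}: k∈[0..1] ⇒ +0.677655 -0.429405 = +0.248250;  D = +0.243935+0.046079i
d^2_{2,-1}: single k=0 term ⇒ -0.622884;  D = +0.619160-0.068012i
Y_2^{m'}(θ=1.6896,φ=5.8361) and Σ D·Y over m':
  (-0.1559-0.2882i)·(+0.2385+0.2969i)  (-0.3977-0.3926i)·(-0.0820-0.0393i)  (-0.3202-0.1679i)·(-0.3021+0.0000i)  (+0.2439+0.0461i)·(+0.0820-0.0393i)  (+0.6192-0.0680i)·(+0.2385-0.2969i)
Y_2^-1(R⁻¹ n̂) = +0.311597-0.222371i

Re=0.3116 Im=-0.2224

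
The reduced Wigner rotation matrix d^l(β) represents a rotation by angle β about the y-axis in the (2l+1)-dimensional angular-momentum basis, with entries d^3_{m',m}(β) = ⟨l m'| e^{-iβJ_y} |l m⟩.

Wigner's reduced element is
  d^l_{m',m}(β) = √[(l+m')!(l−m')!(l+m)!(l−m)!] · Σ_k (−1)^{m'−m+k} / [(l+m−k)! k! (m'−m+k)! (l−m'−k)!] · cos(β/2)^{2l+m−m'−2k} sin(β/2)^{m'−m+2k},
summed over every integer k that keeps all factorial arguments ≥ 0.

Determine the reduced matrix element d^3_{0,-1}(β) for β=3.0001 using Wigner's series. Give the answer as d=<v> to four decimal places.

d=-0.2382

d^3_{0,-1}(β=3.0001) via Wigner's sum:
c=cos(3.0001/2)=0.070687, s=sin(3.0001/2)=0.997499; N=√[6·6·2·24]=41.569219
k: max(0,(-1)−(0))=0 … min(3+(-1),3−(0))=2
  k=0: (−1)^1·41.5692/(12)·0.0707^5·0.9975^1 = -0.000006
  k=1: (−1)^2·41.5692/(4)·0.0707^3·0.9975^3 = +0.003643
  k=2: (−1)^3·41.5692/(12)·0.0707^1·0.9975^5 = -0.241821
d^3_{0,-1}(3.0001) = -0.000006 +0.003643 -0.241821 = -0.238184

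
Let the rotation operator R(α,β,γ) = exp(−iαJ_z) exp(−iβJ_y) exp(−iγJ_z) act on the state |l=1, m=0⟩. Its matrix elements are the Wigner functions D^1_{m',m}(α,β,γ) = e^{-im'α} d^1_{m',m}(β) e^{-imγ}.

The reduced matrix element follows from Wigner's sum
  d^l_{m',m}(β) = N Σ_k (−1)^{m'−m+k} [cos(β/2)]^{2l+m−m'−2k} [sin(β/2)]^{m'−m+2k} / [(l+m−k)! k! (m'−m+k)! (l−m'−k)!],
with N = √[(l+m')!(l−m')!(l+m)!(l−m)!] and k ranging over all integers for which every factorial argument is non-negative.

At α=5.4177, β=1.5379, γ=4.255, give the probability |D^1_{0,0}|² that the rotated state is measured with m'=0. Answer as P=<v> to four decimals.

First d^1_{0,0}(β=1.5379), then the phase factors e^{-i(0)α} and e^{-i(0)γ}:
With c≡cos(β/2)=0.718641 and s≡sin(β/2)=0.695381, N=[1·1·1·1]^{1/2}=1.000000
k: max(0,(0)−(0))=0 … min(1+(0),1−(0))=1
  k=0: (−1)^0·1.0000/(1)·0.7186^2·0.6954^0 = +0.516445
  k=1: (−1)^1·1.0000/(1)·0.7186^0·0.6954^2 = -0.483555
d^1_{0,0}(1.5379) = +0.516445 -0.483555 = +0.032890
|D^1_{0,0}|² = |d^1_{0,0}(β)|² = (+0.032890)² = 0.001082 (the z-rotation phases have unit modulus)

P=0.0011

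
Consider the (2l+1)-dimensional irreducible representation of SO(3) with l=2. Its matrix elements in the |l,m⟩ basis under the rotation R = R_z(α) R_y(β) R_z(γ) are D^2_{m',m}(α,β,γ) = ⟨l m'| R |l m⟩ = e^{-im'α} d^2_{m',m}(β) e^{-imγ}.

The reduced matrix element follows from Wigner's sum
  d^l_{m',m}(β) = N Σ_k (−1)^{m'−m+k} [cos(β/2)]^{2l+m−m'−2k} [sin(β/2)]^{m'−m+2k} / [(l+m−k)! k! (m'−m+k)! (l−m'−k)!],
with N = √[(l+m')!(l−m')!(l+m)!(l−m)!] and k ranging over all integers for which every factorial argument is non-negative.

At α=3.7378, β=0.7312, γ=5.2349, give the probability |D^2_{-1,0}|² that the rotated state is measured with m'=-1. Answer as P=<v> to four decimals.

P=0.3706

Split into d^2_{-1,0}(β=0.7312) × two z-phases.
Half-angle: c=0.933909, s=0.357510. N=√(1·6·2·2)=4.898979
The bounds max(0,m−m')=1 and min(l+m,l−m')=2 give 2 terms
  k=1: (−1)^0·4.8990/(2)·0.9339^3·0.3575^1 = +0.713309
  k=2: (−1)^1·4.8990/(2)·0.9339^1·0.3575^3 = -0.104531
d^2_{-1,0}(0.7312) = +0.713309 -0.104531 = +0.608778
|D^2_{-1,0}|² = |d^2_{-1,0}(β)|² = (+0.608778)² = 0.370611 (the z-rotation phases have unit modulus)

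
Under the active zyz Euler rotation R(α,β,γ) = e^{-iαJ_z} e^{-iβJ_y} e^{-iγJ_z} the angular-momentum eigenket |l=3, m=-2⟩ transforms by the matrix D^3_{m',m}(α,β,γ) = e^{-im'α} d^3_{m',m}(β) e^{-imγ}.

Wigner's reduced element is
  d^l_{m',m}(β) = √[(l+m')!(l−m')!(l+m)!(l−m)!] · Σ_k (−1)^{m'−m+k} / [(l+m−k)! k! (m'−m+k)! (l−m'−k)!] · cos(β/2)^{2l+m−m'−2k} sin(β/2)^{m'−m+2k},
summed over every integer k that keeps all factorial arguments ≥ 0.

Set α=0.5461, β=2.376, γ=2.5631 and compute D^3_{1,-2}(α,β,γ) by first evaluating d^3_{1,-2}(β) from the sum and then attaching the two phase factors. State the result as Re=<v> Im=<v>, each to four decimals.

Re=-0.0723 Im=-0.5434

Split into d^3_{1,-2}(β=2.376) × two z-phases.
c=cos(2.376/2)=0.373516, s=sin(2.376/2)=0.927624; N=√[24·2·1·120]=75.894664
The bounds max(0,m−m')=0 and min(l+m,l−m')=1 give 2 terms
  k=0: (−1)^3·75.8947/(12)·0.3735^3·0.9276^3 = -0.263071
  k=1: (−1)^4·75.8947/(24)·0.3735^1·0.9276^5 = +0.811276
d^3_{1,-2}(2.376) = -0.263071 +0.811276 = +0.548205
D = (+0.854557-0.519358i)·(+0.548205)·(+0.402102-0.915595i) = -0.072310-0.543415i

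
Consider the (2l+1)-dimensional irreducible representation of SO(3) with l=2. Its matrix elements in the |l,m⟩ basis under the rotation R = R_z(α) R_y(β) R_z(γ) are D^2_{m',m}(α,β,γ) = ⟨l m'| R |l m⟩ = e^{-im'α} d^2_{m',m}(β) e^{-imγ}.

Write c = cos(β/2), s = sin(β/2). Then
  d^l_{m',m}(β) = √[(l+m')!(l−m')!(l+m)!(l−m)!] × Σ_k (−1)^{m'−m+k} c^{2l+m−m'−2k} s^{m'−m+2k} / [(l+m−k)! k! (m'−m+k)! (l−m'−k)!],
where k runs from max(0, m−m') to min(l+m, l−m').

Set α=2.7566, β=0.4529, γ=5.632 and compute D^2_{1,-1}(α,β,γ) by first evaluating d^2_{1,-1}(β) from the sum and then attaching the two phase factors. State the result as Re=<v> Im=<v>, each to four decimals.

Re=-0.1361 Im=0.0371

Split into d^2_{1,-1}(β=0.4529) × two z-phases.
Half-angle: c=0.974470, s=0.224520. N=√(6·1·1·6)=6.000000
Admissible k: 0..1 (factorial args all ≥0)
  k=0: (−1)^2·6.0000/(2)·0.9745^2·0.2245^2 = +0.143604
  k=1: (−1)^3·6.0000/(6)·0.9745^0·0.2245^4 = -0.002541
d^2_{1,-1}(0.4529) = +0.143604 -0.002541 = +0.141063
D = (-0.926801-0.375552i)·(+0.141063)·(+0.795366-0.606130i) = -0.136095+0.037108i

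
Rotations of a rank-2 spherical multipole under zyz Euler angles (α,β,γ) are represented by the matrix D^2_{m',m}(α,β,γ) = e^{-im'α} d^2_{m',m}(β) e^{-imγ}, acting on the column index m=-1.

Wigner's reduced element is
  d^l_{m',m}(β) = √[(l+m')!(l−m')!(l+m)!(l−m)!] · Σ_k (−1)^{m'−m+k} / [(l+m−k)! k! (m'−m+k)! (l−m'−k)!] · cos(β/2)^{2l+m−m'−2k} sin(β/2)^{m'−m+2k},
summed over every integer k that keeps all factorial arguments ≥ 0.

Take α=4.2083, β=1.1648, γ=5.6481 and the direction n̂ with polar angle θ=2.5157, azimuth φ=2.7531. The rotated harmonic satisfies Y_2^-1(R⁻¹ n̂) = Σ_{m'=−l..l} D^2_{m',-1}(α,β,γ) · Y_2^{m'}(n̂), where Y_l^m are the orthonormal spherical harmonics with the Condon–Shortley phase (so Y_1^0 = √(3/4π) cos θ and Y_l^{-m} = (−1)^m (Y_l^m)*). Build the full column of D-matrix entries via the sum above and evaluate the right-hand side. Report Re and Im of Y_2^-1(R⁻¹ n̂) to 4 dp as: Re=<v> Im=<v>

Need the full column D^2_{m',-1} for m'=−2..2 at α=4.2083, β=1.1648, γ=5.6481.
cos(β/2)=0.835145, sin(β/2)=0.550030
d^2_{-2,-1}: single k=1 term ⇒ +0.640770;  D = +0.046394+0.639088i
d^2_{-1,-1}: k∈[0..1] ⇒ +0.486460 -0.633020 = -0.146560;  D = +0.133119+0.061312i
d^2_{0,-1}: k∈[0..1] ⇒ -0.784779 +0.340405 = -0.444374;  D = -0.357730+0.263623i
d^2_{1,-1}: k∈[0..1] ⇒ +0.633020 -0.091526 = +0.541494;  D = +0.070731+0.536855i
d^2_{2,-1}: single k=0 term ⇒ -0.277940;  D = +0.258819+0.101308i
Y_2^{m'}(θ=2.5157,φ=2.7531) and Σ D·Y over m':
  (+0.0464+0.6391i)·(+0.0945+0.0929i)  (+0.1331+0.0613i)·(+0.3395+0.1389i)  (-0.3577+0.2636i)·(+0.3061+0.0000i)  (+0.0707+0.5369i)·(-0.3395+0.1389i)  (+0.2588+0.1013i)·(+0.0945-0.0929i)
Y_2^-1(R⁻¹ n̂) = -0.192554-0.002175i

Re=-0.1926 Im=-0.0022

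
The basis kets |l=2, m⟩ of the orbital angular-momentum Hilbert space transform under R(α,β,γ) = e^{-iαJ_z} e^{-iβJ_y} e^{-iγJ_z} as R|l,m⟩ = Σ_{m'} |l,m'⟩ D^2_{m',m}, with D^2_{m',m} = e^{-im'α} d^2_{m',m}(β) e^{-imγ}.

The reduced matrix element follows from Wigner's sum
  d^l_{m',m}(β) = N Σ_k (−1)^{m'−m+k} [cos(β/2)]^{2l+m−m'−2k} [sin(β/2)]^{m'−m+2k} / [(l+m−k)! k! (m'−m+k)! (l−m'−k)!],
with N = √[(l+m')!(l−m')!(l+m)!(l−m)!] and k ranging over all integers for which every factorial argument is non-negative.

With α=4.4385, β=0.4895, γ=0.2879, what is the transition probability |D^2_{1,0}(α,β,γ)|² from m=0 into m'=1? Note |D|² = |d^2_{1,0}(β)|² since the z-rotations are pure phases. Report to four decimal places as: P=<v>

D^2_{1,0}(4.4385,0.4895,0.2879) = e^{-i·1·4.4385}·d^2_{1,0}(0.4895)·e^{-i·0·0.2879}. Compute d first:
With c≡cos(β/2)=0.970198 and s≡sin(β/2)=0.242314, N=[6·1·2·2]^{1/2}=4.898979
The bounds max(0,m−m')=0 and min(l+m,l−m')=1 give 2 terms
  k=0: (−1)^1·4.8990/(2)·0.9702^3·0.2423^1 = -0.542044
  k=1: (−1)^2·4.8990/(2)·0.9702^1·0.2423^3 = +0.033812
d^2_{1,0}(0.4895) = -0.542044 +0.033812 = -0.508232
|D^2_{1,0}|² = |d^2_{1,0}(β)|² = (-0.508232)² = 0.258300 (the z-rotation phases have unit modulus)

P=0.2583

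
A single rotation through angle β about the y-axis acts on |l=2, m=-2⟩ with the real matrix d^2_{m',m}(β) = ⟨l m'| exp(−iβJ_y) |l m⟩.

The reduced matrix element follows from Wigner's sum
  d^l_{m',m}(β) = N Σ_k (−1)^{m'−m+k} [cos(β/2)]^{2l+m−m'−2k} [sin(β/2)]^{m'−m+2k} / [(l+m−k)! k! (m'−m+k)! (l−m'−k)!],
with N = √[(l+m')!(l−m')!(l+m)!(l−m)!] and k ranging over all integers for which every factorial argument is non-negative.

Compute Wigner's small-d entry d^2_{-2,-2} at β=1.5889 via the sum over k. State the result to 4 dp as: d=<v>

d=0.2410

d^2_{-2,-2}(β=1.5889) via Wigner's sum:
c=cos(1.5889/2)=0.700677, s=sin(1.5889/2)=0.713478; N=√[1·24·1·24]=24.000000
k: max(0,(-2)−(-2))=0 … min(2+(-2),2−(-2))=0
  k=0: (−1)^0·24.0000/(24)·0.7007^4·0.7135^0 = +0.241031
d^2_{-2,-2}(1.5889) = +0.241031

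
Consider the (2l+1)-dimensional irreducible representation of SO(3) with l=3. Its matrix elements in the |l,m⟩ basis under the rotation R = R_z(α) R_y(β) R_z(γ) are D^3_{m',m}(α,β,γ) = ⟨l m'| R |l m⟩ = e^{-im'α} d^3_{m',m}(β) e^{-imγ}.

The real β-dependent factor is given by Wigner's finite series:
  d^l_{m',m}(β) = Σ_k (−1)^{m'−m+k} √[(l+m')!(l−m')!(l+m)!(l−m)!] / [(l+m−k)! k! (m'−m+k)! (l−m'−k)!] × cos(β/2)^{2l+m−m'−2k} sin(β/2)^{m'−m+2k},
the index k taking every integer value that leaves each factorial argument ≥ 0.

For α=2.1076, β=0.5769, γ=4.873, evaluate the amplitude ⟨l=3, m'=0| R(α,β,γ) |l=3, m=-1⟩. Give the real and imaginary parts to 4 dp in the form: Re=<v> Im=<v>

D^3_{0,-1}(2.1076,0.5769,4.873) = e^{-i·0·2.1076}·d^3_{0,-1}(0.5769)·e^{-i·-1·4.873}. Compute d first:
With c≡cos(β/2)=0.958686 and s≡sin(β/2)=0.284467, N=[6·6·2·24]^{1/2}=41.569219
The bounds max(0,m−m')=0 and min(l+m,l−m')=2 give 3 terms
  k=0: (−1)^1·41.5692/(12)·0.9587^5·0.2845^1 = -0.798002
  k=1: (−1)^2·41.5692/(4)·0.9587^3·0.2845^3 = +0.210783
  k=2: (−1)^3·41.5692/(12)·0.9587^1·0.2845^5 = -0.006186
d^3_{0,-1}(0.5769) = -0.798002 +0.210783 -0.006186 = -0.593405
D = (+1.000000+0.000000i)·(-0.593405)·(+0.159921-0.987130i) = -0.094898+0.585768i

Re=-0.0949 Im=0.5858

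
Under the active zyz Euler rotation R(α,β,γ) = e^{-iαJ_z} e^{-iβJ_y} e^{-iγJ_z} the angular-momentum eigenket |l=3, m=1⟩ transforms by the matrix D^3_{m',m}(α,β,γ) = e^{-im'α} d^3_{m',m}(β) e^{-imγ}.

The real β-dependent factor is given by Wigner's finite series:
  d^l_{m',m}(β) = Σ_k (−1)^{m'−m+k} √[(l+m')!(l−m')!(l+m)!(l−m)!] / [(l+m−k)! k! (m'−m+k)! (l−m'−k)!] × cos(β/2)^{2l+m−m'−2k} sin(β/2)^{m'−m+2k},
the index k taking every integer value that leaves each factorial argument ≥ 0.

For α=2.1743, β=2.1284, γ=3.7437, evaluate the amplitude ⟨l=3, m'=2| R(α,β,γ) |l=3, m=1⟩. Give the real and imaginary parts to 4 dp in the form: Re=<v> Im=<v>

Re=-0.0965 Im=-0.3971

Split into d^3_{2,1}(β=2.1284) × two z-phases.
Half-angle: c=0.485204, s=0.874401. N=√(120·1·24·2)=75.894664
The bounds max(0,m−m')=0 and min(l+m,l−m')=1 give 2 terms
  k=0: (−1)^1·75.8947/(24)·0.4852^5·0.8744^1 = -0.074359
  k=1: (−1)^2·75.8947/(12)·0.4852^3·0.8744^3 = +0.482986
d^3_{2,1}(2.1284) = -0.074359 +0.482986 = +0.408628
Phases: e^{-i·(2)·2.1743}=-0.355818+0.934555i, e^{-i·(1)·3.7437}=-0.824144+0.566380i ⇒ D=-0.096464-0.397078i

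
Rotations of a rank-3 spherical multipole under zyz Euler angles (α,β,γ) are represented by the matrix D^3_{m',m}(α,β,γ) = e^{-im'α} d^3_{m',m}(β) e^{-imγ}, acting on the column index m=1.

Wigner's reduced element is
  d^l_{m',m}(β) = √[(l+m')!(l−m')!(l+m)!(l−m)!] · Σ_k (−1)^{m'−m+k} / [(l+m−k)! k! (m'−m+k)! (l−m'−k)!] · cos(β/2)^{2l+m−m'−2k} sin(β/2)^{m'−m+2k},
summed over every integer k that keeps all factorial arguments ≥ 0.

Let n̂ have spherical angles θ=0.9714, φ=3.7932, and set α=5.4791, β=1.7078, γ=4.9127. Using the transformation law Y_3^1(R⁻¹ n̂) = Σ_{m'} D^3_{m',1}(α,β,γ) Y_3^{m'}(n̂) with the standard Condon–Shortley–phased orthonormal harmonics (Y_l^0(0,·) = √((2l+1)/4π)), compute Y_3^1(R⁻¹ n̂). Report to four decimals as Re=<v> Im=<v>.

Re=0.1918 Im=-0.1927

Need the full column D^3_{m',1} for m'=−3..3 at α=5.4791, β=1.7078, γ=4.9127.
cos(β/2)=0.657048, sin(β/2)=0.753849
d^3_{-3,1}: single k=4 term ⇒ +0.539979;  D = +0.272523-0.466163i
d^3_{-2,1}: k∈[3..4] ⇒ +0.768553 -0.505846 = +0.262708;  D = +0.255322-0.061856i
d^3_{-1,1}: k∈[2..4] ⇒ +0.635489 -1.115375 +0.183529 = -0.296357;  D = -0.250077-0.159024i
d^3_{0,1}: k∈[1..3] ⇒ +0.319787 -1.262862 +0.554126 = -0.388949;  D = -0.077391-0.381172i
d^3_{1,1}: k∈[0..2] ⇒ +0.080461 -0.847319 +0.836531 = +0.069673;  D = -0.039557+0.057354i
d^3_{2,1}: k∈[0..1] ⇒ -0.291924 +0.768553 = +0.476629;  D = -0.470316+0.077317i
d^3_{3,1}: single k=0 term ⇒ +0.410207;  D = -0.328743-0.245351i
Y_3^{m'}(θ=0.9714,φ=3.7932) and Σ D·Y over m':
  (+0.2725-0.4662i)·(+0.0880+0.2177i)  (+0.2553-0.0619i)·(+0.1039-0.3791i)  (-0.2501-0.1590i)·(-0.1255+0.0957i)  (-0.0774-0.3812i)·(-0.2966+0.0000i)  (-0.0396+0.0574i)·(+0.1255+0.0957i)  (-0.4703+0.0773i)·(+0.1039+0.3791i)  (-0.3287-0.2454i)·(-0.0880+0.2177i)
Y_3^1(R⁻¹ n̂) = +0.191828-0.192656i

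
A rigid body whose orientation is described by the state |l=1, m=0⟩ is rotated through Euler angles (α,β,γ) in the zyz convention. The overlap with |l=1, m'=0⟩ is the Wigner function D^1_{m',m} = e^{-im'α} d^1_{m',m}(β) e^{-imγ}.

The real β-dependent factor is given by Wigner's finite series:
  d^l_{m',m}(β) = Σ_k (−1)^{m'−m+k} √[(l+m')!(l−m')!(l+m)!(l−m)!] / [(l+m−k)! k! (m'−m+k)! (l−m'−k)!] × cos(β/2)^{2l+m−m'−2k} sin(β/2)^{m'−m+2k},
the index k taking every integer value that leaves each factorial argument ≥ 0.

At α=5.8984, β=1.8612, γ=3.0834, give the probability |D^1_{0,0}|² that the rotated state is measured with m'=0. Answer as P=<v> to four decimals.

Split into d^1_{0,0}(β=1.8612) × two z-phases.
With c≡cos(β/2)=0.597353 and s≡sin(β/2)=0.801978, N=[1·1·1·1]^{1/2}=1.000000
The bounds max(0,m−m')=0 and min(l+m,l−m')=1 give 2 terms
  k=0: (−1)^0·1.0000/(1)·0.5974^2·0.8020^0 = +0.356830
  k=1: (−1)^1·1.0000/(1)·0.5974^0·0.8020^2 = -0.643170
d^1_{0,0}(1.8612) = +0.356830 -0.643170 = -0.286339
|D^1_{0,0}|² = |d^1_{0,0}(β)|² = (-0.286339)² = 0.081990 (the z-rotation phases have unit modulus)

P=0.0820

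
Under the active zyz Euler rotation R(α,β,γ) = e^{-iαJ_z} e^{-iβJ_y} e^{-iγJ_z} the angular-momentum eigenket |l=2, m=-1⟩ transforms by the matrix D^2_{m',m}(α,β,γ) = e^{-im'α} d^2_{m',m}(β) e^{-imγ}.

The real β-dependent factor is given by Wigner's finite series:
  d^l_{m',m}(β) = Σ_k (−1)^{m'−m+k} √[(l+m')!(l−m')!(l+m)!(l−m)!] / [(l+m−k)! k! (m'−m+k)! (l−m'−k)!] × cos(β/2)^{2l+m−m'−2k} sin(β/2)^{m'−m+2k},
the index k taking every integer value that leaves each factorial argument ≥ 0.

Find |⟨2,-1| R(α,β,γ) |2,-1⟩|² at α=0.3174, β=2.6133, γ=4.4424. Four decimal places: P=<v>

Split into d^2_{-1,-1}(β=2.6133) × two z-phases.
Half-angle: c=0.261085, s=0.965316. N=√(1·6·1·6)=6.000000
k∈{0,1} keeps every argument non-negative
  k=0: (−1)^0·6.0000/(6)·0.2611^4·0.9653^0 = +0.004647
  k=1: (−1)^1·6.0000/(2)·0.2611^2·0.9653^2 = -0.190557
d^2_{-1,-1}(2.6133) = +0.004647 -0.190557 = -0.185910
|D^2_{-1,-1}|² = |d^2_{-1,-1}(β)|² = (-0.185910)² = 0.034563 (the z-rotation phases have unit modulus)

P=0.0346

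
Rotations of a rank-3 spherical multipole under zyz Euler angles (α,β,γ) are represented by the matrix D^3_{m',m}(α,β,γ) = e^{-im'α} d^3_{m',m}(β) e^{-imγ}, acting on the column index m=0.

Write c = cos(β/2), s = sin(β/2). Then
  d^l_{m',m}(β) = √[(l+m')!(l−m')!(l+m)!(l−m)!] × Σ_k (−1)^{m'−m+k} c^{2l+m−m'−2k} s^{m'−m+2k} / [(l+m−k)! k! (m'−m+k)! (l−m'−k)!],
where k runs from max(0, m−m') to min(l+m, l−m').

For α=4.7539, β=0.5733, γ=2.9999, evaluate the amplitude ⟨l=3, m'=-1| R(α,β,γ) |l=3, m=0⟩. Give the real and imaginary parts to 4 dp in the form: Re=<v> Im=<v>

Re=0.0246 Im=-0.5935

First d^3_{-1,0}(β=0.5733), then the phase factors e^{-i(-1)α} and e^{-i(0)γ}:
c=cos(0.5733/2)=0.959196, s=sin(0.5733/2)=0.282741; N=√[2·24·6·6]=41.569219
The bounds max(0,m−m')=1 and min(l+m,l−m')=3 give 3 terms
  k=1: (−1)^0·41.5692/(12)·0.9592^5·0.2827^1 = +0.795273
  k=2: (−1)^1·41.5692/(4)·0.9592^3·0.2827^3 = -0.207300
  k=3: (−1)^2·41.5692/(12)·0.9592^1·0.2827^5 = +0.006004
d^3_{-1,0}(0.5733) = +0.795273 -0.207300 +0.006004 = +0.593978
Phases: e^{-i·(-1)·4.7539}=+0.041499-0.999139i, e^{-i·(0)·2.9999}=+1.000000+0.000000i ⇒ D=+0.024650-0.593466i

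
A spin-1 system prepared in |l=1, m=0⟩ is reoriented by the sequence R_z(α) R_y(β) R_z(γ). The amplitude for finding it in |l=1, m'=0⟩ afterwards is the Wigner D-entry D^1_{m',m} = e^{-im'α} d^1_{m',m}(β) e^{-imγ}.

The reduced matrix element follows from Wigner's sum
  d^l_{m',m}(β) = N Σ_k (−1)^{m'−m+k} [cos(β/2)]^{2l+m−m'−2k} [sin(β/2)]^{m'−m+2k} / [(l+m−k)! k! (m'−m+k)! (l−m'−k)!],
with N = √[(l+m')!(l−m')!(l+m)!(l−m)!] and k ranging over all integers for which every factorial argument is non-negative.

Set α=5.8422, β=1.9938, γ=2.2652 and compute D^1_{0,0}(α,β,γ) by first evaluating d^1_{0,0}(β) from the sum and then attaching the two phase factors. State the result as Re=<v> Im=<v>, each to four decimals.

Re=-0.4105 Im=0.0000

Split into d^1_{0,0}(β=1.9938) × two z-phases.
With c≡cos(β/2)=0.542908 and s≡sin(β/2)=0.839792, N=[1·1·1·1]^{1/2}=1.000000
The bounds max(0,m−m')=0 and min(l+m,l−m')=1 give 2 terms
  k=0: (−1)^0·1.0000/(1)·0.5429^2·0.8398^0 = +0.294749
  k=1: (−1)^1·1.0000/(1)·0.5429^0·0.8398^2 = -0.705251
d^1_{0,0}(1.9938) = +0.294749 -0.705251 = -0.410501
Attach z-rotation phases: D = e^{-i(0)(5.8422)}·(-0.410501)·e^{-i(0)(2.2652)} = -0.410501+0.000000i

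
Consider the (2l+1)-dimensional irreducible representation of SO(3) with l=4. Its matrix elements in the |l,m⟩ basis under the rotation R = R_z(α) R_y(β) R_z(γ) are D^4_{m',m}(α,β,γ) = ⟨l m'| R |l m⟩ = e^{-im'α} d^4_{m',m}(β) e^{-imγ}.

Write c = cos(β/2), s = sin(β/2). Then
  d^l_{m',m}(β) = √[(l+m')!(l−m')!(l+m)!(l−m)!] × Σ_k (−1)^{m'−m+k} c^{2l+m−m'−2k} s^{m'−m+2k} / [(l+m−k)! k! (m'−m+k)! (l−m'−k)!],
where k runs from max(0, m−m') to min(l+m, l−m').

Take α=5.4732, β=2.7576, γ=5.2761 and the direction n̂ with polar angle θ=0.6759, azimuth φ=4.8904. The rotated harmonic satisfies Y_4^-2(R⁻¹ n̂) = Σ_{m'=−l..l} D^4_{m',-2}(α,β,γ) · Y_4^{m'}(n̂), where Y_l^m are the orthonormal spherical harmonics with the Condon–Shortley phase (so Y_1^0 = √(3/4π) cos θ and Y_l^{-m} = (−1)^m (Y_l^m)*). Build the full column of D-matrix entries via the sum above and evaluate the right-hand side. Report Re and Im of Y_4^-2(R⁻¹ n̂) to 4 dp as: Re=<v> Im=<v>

Need the full column D^4_{m',-2} for m'=−4..4 at α=5.4732, β=2.7576, γ=5.2761.
cos(β/2)=0.190819, sin(β/2)=0.981625
d^4_{-4,-2}: single k=2 term ⇒ +0.000246;  D = +0.000127+0.000211i
d^4_{-3,-2}: k∈[1..2] ⇒ +0.000034 -0.002686 = -0.002652;  D = +0.000703-0.002557i
d^4_{-2,-2}: k∈[0..2] ⇒ +0.000002 -0.000558 +0.018465 = +0.017909;  D = -0.015780+0.008469i
d^4_{-1,-2}: k∈[0..2] ⇒ -0.000038 +0.005076 -0.089559 = -0.084521;  D = +0.080298+0.026382i
d^4_{0,-2}: k∈[0..2] ⇒ +0.000441 -0.031143 +0.309057 = +0.278355;  D = -0.119412-0.251441i
d^4_{1,-2}: k∈[0..2] ⇒ -0.003384 +0.134338 -0.711013 = -0.580059;  D = -0.207924+0.541513i
d^4_{2,-2}: k∈[0..2] ⇒ +0.018465 -0.390930 +0.862116 = +0.489652;  D = +0.452098-0.188061i
d^4_{3,-2}: k∈[0..1] ⇒ -0.071085 +0.627055 = +0.555970;  D = +0.508601+0.224561i
d^4_{4,-2}: single k=0 term ⇒ +0.172384;  D = +0.058304+0.162225i
Y_4^{m'}(θ=0.6759,φ=4.8904) and Σ D·Y over m':
  (+0.0001+0.0002i)·(+0.0513-0.0443i)  (+0.0007-0.0026i)·(-0.1217-0.2058i)  (-0.0158+0.0085i)·(-0.4001+0.1488i)  (+0.0803+0.0264i)·(+0.0515+0.2864i)  (-0.1194-0.2514i)·(-0.2427+0.0000i)  (-0.2079+0.5415i)·(-0.0515+0.2864i)  (+0.4521-0.1881i)·(-0.4001-0.1488i)  (+0.5086+0.2246i)·(+0.1217-0.2058i)  (+0.0583+0.1622i)·(+0.0513+0.0443i)
Y_4^-2(R⁻¹ n̂) = -0.219312-0.066104i

Re=-0.2193 Im=-0.0661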